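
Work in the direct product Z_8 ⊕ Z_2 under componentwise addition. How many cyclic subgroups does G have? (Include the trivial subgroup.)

Group the elements of G by the cyclic subgroup they generate; each cyclic subgroup of order d accounts for φ(d) elements.
Cyclic subgroups by order — order 1: 1; order 2: 3; order 4: 2; order 8: 2.
Total: 8.

8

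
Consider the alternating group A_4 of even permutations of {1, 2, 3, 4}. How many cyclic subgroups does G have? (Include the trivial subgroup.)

8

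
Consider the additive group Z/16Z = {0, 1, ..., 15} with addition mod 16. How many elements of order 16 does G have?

In a cyclic group of order 16, the number of elements of order d (for d | 16) is φ(d).
φ(16) = 8.

8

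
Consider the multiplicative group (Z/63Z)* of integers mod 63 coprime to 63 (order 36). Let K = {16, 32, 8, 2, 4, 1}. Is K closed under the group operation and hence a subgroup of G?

Yes

|K| = 6 divides |G| = 36, consistent with Lagrange.
K contains the identity, every element's inverse is in K, and K is closed under ·: it is a subgroup.
In fact K = ⟨2⟩.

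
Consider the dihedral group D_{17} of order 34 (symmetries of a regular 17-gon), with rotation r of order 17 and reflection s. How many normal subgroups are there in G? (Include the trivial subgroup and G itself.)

3

G has 20 subgroups. Checking conjugation-invariance by order — order 1: 1/1 normal; order 2: 0/17 normal; order 17: 1/1 normal; order 34: 1/1 normal.
Total normal subgroups: 3.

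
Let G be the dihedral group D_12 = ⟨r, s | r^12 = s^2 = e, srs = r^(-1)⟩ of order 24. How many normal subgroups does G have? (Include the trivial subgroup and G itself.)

G has 34 subgroups. Checking conjugation-invariance by order — order 1: 1/1 normal; order 2: 1/13 normal; order 3: 1/1 normal; order 4: 1/7 normal; order 6: 1/5 normal; order 8: 0/3 normal; order 12: 3/3 normal; order 24: 1/1 normal.
Total normal subgroups: 9.

9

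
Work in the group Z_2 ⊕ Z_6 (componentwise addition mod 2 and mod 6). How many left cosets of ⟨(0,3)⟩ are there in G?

6

|⟨(0,3)⟩| = 2 and |G| = 12.
By Lagrange, [G : H] = |G|/|H| = 12/2 = 6.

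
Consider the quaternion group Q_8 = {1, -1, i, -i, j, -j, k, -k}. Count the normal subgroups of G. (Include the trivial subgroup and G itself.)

G has 6 subgroups. Checking conjugation-invariance by order — order 1: 1/1 normal; order 2: 1/1 normal; order 4: 3/3 normal; order 8: 1/1 normal.
Total normal subgroups: 6.

6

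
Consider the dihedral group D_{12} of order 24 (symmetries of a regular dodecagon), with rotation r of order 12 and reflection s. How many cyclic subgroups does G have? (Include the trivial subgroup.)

Each element a generates a cyclic subgroup ⟨a⟩; distinct elements may generate the same one (a cyclic group of order d has φ(d) generators).
Cyclic subgroups by order — order 1: 1; order 2: 13; order 3: 1; order 4: 1; order 6: 1; order 12: 1.
Total: 18.

18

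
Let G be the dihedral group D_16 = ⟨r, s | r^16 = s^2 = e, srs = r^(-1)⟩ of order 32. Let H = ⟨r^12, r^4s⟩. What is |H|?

|⟨r^12⟩| = 4 and |⟨r^4s⟩| = 2, so |H| is a multiple of lcm(4, 2) = 4 and divides |G| = 32.
Closing under the operation: H = {e, r^4, r^8, r^12, s, r^4s, r^8s, r^12s}, so |H| = 8.

8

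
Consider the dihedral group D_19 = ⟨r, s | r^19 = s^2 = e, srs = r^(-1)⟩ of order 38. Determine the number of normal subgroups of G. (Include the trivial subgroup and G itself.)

3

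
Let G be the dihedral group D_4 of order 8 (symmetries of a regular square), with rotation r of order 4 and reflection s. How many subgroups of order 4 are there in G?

|G| = 8 and 4 | 8, so subgroups of order 4 are possible by Lagrange.
The subgroups of order 4 are: {e, r, r^2, r^3}; {e, r^2, s, r^2s}; {e, r^2, rs, r^3s}.
So G has 3 subgroups of order 4.

3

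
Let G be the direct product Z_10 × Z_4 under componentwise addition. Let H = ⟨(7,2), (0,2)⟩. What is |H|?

20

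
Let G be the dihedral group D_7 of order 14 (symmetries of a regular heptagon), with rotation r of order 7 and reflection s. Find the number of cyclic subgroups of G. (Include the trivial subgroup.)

9

Group the elements of G by the cyclic subgroup they generate; each cyclic subgroup of order d accounts for φ(d) elements.
Cyclic subgroups by order — order 1: 1; order 2: 7; order 7: 1.
Total: 9.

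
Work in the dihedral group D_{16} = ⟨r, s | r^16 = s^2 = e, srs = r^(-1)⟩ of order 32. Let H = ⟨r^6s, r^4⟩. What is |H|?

8

|⟨r^6s⟩| = 2 and |⟨r^4⟩| = 4, so |H| is a multiple of lcm(2, 4) = 4 and divides |G| = 32.
Closing under the operation: H = {e, r^4, r^8, r^12, r^2s, r^6s, r^10s, r^14s}, so |H| = 8.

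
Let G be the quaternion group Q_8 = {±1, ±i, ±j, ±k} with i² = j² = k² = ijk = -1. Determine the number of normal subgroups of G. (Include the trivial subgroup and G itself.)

G has 6 subgroups. Checking conjugation-invariance by order — order 1: 1/1 normal; order 2: 1/1 normal; order 4: 3/3 normal; order 8: 1/1 normal.
Total normal subgroups: 6.

6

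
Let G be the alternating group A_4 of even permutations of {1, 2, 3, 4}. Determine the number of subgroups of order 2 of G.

|G| = 12 and 2 | 12, so subgroups of order 2 are possible by Lagrange.
The subgroups of order 2 are: {e, (1 2)(3 4)}; {e, (1 3)(2 4)}; {e, (1 4)(2 3)}.
So G has 3 subgroups of order 2.

3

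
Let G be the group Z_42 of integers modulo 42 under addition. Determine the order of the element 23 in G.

In Z_42, the order of an element a is n/gcd(a, n).
gcd(23, 42) = 1, so |⟨23⟩| = 42/1 = 42.

42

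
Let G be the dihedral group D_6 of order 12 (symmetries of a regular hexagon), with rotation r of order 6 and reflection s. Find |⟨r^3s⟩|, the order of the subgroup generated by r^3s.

Computing powers of r^3s: the smallest k with (r^3s)^k = e is k = 2.

2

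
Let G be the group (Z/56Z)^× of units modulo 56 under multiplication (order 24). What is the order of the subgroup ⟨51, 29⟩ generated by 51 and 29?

12

|⟨51⟩| = 6 and |⟨29⟩| = 2, so |H| is a multiple of lcm(6, 2) = 6 and divides |G| = 24.
Closing under the operation: H = {1, 9, 11, 15, 23, 25, 29, 37, 39, 43, 51, 53}, so |H| = 12.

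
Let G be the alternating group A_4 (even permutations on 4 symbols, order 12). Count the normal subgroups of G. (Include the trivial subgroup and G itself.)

G has 10 subgroups. Checking conjugation-invariance by order — order 1: 1/1 normal; order 2: 0/3 normal; order 3: 0/4 normal; order 4: 1/1 normal; order 12: 1/1 normal.
Total normal subgroups: 3.

3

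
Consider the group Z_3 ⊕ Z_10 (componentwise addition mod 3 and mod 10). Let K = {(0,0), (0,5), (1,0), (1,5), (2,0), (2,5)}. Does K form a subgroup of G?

|K| = 6 divides |G| = 30, consistent with Lagrange.
K contains the identity, every element's inverse is in K, and K is closed under +: it is a subgroup.
In fact K = ⟨(1,5)⟩.

Yes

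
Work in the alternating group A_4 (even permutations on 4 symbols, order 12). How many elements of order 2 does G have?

3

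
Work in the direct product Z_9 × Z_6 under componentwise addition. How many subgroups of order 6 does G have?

|G| = 54 and 6 | 54, so subgroups of order 6 are possible by Lagrange.
The subgroups of order 6 are: {(0,0), (0,1), (0,2), (0,3), (0,4), (0,5)}; {(0,0), (0,3), (3,0), (3,3), (6,0), (6,3)}; {(0,0), (0,3), (3,1), (3,4), (6,2), (6,5)}; {(0,0), (0,3), (3,2), (3,5), (6,1), (6,4)}.
So G has 4 subgroups of order 6.

4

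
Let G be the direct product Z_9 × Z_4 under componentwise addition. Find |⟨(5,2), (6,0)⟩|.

18

|⟨(5,2)⟩| = 18 and |⟨(6,0)⟩| = 3, so |H| is a multiple of lcm(18, 3) = 18 and divides |G| = 36.
Closing under the operation: H = {(0,0), (0,2), (1,0), (1,2), (2,0), (2,2), (3,0), (3,2), (4,0), (4,2), (5,0), (5,2), (6,0), (6,2), (7,0), (7,2), (8,0), (8,2)}, so |H| = 18.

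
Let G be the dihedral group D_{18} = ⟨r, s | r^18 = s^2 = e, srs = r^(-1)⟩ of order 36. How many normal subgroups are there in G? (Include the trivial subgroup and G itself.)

9

G has 45 subgroups. Checking conjugation-invariance by order — order 1: 1/1 normal; order 2: 1/19 normal; order 3: 1/1 normal; order 4: 0/9 normal; order 6: 1/7 normal; order 9: 1/1 normal; order 12: 0/3 normal; order 18: 3/3 normal; order 36: 1/1 normal.
Total normal subgroups: 9.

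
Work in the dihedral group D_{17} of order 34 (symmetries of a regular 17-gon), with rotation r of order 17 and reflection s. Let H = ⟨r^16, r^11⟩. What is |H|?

|⟨r^16⟩| = 17 and |⟨r^11⟩| = 17, so |H| is a multiple of lcm(17, 17) = 17 and divides |G| = 34.
Closing under the operation: H = {e, r, r^2, r^3, r^4, r^5, r^6, r^7, r^8, r^9, r^10, r^11, r^12, r^13, r^14, r^15, r^16}, so |H| = 17.

17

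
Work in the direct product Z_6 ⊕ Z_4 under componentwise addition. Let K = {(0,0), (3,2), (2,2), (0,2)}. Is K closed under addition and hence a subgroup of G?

(2,2) ∈ K but its inverse (4,2) ∉ K, so K is not a subgroup.

No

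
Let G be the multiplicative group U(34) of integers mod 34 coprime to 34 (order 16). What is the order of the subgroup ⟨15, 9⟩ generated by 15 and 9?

8

|⟨15⟩| = 8 and |⟨9⟩| = 8, so |H| is a multiple of lcm(8, 8) = 8 and divides |G| = 16.
Closing under the operation: H = {1, 9, 13, 15, 19, 21, 25, 33}, so |H| = 8.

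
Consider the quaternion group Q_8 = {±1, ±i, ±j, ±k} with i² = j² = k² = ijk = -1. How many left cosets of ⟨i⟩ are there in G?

2

|⟨i⟩| = 4 and |G| = 8.
By Lagrange, [G : H] = |G|/|H| = 8/4 = 2.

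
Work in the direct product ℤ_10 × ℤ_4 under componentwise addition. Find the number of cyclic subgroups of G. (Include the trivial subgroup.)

12

Group the elements of G by the cyclic subgroup they generate; each cyclic subgroup of order d accounts for φ(d) elements.
Cyclic subgroups by order — order 1: 1; order 2: 3; order 4: 2; order 5: 1; order 10: 3; order 20: 2.
Total: 12.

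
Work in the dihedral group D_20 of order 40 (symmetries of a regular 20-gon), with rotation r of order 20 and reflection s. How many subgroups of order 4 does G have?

11

|G| = 40 and 4 | 40, so subgroups of order 4 are possible by Lagrange.
The subgroups of order 4 are: {e, r^10, s, r^10s}; {e, r^10, rs, r^11s}; {e, r^10, r^2s, r^12s}; {e, r^10, r^3s, r^13s}; … (11 in all).
So G has 11 subgroups of order 4.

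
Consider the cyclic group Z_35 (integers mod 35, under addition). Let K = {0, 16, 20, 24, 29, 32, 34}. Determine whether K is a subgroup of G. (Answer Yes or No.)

32 ∈ K but its inverse 3 ∉ K, so K is not a subgroup.

No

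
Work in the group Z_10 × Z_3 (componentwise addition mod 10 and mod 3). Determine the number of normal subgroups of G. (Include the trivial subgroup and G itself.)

G is abelian, so every subgroup is normal.
G has 8 subgroups in total, hence 8 normal subgroups.

8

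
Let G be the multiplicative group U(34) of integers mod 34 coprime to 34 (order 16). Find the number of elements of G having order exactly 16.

The elements of order 16 are: 3, 5, 7, 11, 23, 27, 29, 31.
That's 8.

8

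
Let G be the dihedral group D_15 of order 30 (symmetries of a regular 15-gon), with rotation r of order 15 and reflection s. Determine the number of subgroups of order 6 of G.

|G| = 30 and 6 | 30, so subgroups of order 6 are possible by Lagrange.
The subgroups of order 6 are: {e, r^5, r^10, s, r^5s, r^10s}; {e, r^5, r^10, rs, r^6s, r^11s}; {e, r^5, r^10, r^2s, r^7s, r^12s}; {e, r^5, r^10, r^3s, r^8s, r^13s}; … (5 in all).
So G has 5 subgroups of order 6.

5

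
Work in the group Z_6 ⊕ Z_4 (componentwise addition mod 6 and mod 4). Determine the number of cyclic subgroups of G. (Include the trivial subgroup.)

A cyclic subgroup of order d is generated by each of its φ(d) elements of order d, so the cyclic subgroups of order d number (#elements of order d)/φ(d).
Cyclic subgroups by order — order 1: 1; order 2: 3; order 3: 1; order 4: 2; order 6: 3; order 12: 2.
Total: 12.

12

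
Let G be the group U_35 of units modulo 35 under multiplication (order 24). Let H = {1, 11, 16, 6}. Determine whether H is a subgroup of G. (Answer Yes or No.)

No

Closure fails: 16 · 6 = 26 ∉ H. So H is not a subgroup.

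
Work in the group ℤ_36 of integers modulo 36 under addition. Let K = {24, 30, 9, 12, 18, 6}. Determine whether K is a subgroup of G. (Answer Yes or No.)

No

The identity 0 ∉ K, so K is not a subgroup.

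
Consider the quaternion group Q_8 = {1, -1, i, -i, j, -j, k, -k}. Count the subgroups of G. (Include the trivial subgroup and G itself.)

|G| = 8, so by Lagrange every subgroup order divides 8. Divisors: 1, 2, 4, 8.
Subgroups by order — order 1: 1; order 2: 1; order 4: 3; order 8: 1.
Total: 1 + 1 + 3 + 1 = 6.

6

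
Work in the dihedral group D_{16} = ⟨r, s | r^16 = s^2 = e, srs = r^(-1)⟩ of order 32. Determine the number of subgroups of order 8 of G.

5

|G| = 32 and 8 | 32, so subgroups of order 8 are possible by Lagrange.
The subgroups of order 8 are: {e, r^2, r^4, r^6, r^8, r^10, r^12, r^14}; {e, r^4, r^8, r^12, r^2s, r^6s, r^10s, r^14s}; {e, r^4, r^8, r^12, r^3s, r^7s, r^11s, r^15s}; {e, r^4, r^8, r^12, s, r^4s, r^8s, r^12s}; … (5 in all).
So G has 5 subgroups of order 8.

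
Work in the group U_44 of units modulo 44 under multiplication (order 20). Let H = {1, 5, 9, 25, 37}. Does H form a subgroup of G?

Yes

|H| = 5 divides |G| = 20, consistent with Lagrange.
H contains the identity, every element's inverse is in H, and H is closed under ·: it is a subgroup.
In fact H = ⟨5⟩.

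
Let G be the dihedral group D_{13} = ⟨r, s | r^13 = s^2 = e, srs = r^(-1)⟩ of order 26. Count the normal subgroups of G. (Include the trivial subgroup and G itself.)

G has 16 subgroups. Checking conjugation-invariance by order — order 1: 1/1 normal; order 2: 0/13 normal; order 13: 1/1 normal; order 26: 1/1 normal.
Total normal subgroups: 3.

3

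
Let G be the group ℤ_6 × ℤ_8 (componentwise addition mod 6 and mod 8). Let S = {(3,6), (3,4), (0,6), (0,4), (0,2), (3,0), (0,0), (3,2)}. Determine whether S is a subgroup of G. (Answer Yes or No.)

|S| = 8 divides |G| = 48, consistent with Lagrange.
S contains the identity, every element's inverse is in S, and S is closed under +: it is a subgroup.

Yes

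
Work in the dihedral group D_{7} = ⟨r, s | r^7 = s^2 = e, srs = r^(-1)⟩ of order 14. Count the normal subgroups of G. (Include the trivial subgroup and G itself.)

G has 10 subgroups. Checking conjugation-invariance by order — order 1: 1/1 normal; order 2: 0/7 normal; order 7: 1/1 normal; order 14: 1/1 normal.
Total normal subgroups: 3.

3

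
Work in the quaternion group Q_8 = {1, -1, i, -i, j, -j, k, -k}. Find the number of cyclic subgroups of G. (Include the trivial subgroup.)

Group the elements of G by the cyclic subgroup they generate; each cyclic subgroup of order d accounts for φ(d) elements.
Cyclic subgroups by order — order 1: 1; order 2: 1; order 4: 3.
Total: 5.

5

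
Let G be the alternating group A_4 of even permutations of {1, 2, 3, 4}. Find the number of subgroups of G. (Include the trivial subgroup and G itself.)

|G| = 12, so by Lagrange every subgroup order divides 12. Divisors: 1, 2, 3, 4, 6, 12.
Subgroups by order — order 1: 1; order 2: 3; order 3: 4; order 4: 1; order 6: 0; order 12: 1.
Total: 1 + 3 + 4 + 1 + 0 + 1 = 10.

10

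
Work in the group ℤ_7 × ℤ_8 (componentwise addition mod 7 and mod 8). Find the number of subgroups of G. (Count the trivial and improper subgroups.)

8

|G| = 56, so by Lagrange every subgroup order divides 56. Divisors: 1, 2, 4, 7, 8, 14, 28, 56.
Subgroups by order — order 1: 1; order 2: 1; order 4: 1; order 7: 1; order 8: 1; order 14: 1; order 28: 1; order 56: 1.
Total: 1 + 1 + 1 + 1 + 1 + 1 + 1 + 1 = 8.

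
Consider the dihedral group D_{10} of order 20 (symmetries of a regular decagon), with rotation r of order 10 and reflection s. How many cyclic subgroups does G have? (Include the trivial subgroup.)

14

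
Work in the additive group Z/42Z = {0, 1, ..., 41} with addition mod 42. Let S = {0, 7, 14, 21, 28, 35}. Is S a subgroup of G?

Yes

|S| = 6 divides |G| = 42, consistent with Lagrange.
S contains the identity, every element's inverse is in S, and S is closed under +: it is a subgroup.
In fact S = ⟨35⟩.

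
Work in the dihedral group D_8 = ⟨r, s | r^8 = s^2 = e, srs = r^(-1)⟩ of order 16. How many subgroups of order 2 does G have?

9

|G| = 16 and 2 | 16, so subgroups of order 2 are possible by Lagrange.
The subgroups of order 2 are: {e, r^2s}; {e, r^3s}; {e, r^4}; {e, r^4s}; … (9 in all).
So G has 9 subgroups of order 2.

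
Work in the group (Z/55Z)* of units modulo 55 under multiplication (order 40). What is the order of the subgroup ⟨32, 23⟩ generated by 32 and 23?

8

|⟨32⟩| = 4 and |⟨23⟩| = 4, so |H| is a multiple of lcm(4, 4) = 4 and divides |G| = 40.
Closing under the operation: H = {1, 12, 21, 23, 32, 34, 43, 54}, so |H| = 8.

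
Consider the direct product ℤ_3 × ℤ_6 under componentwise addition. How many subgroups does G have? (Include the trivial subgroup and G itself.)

|G| = 18, so by Lagrange every subgroup order divides 18. Divisors: 1, 2, 3, 6, 9, 18.
Subgroups by order — order 1: 1; order 2: 1; order 3: 4; order 6: 4; order 9: 1; order 18: 1.
Total: 1 + 1 + 4 + 4 + 1 + 1 = 12.

12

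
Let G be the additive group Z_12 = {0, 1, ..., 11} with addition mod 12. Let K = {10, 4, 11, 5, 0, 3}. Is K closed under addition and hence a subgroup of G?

No

3 ∈ K but its inverse 9 ∉ K, so K is not a subgroup.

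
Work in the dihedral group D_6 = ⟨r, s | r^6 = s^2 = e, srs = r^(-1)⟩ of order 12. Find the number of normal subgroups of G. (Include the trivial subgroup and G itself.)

7

G has 16 subgroups. Checking conjugation-invariance by order — order 1: 1/1 normal; order 2: 1/7 normal; order 3: 1/1 normal; order 4: 0/3 normal; order 6: 3/3 normal; order 12: 1/1 normal.
Total normal subgroups: 7.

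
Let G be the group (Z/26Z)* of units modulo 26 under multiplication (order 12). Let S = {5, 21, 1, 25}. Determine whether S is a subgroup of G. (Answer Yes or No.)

Yes

|S| = 4 divides |G| = 12, consistent with Lagrange.
S contains the identity, every element's inverse is in S, and S is closed under ·: it is a subgroup.
In fact S = ⟨21⟩.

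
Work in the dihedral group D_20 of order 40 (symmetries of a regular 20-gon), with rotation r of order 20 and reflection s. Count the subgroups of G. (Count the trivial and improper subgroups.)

48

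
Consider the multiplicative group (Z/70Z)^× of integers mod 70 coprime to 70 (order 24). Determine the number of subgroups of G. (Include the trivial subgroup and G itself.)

|G| = 24, so by Lagrange every subgroup order divides 24. Divisors: 1, 2, 3, 4, 6, 8, 12, 24.
Subgroups by order — order 1: 1; order 2: 3; order 3: 1; order 4: 3; order 6: 3; order 8: 1; order 12: 3; order 24: 1.
Total: 1 + 3 + 1 + 3 + 3 + 1 + 3 + 1 = 16.

16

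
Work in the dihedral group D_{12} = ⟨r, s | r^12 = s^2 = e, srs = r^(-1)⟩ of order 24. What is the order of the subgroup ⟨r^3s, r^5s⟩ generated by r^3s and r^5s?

12

|⟨r^3s⟩| = 2 and |⟨r^5s⟩| = 2, so |H| is a multiple of lcm(2, 2) = 2 and divides |G| = 24.
Closing under the operation: H = {e, r^2, r^4, r^6, r^8, r^10, rs, r^3s, r^5s, r^7s, r^9s, r^11s}, so |H| = 12.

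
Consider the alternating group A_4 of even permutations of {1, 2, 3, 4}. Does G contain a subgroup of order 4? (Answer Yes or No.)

4 | 12. A subgroup of order 4 is {e, (1 2)(3 4), (1 3)(2 4), (1 4)(2 3)}.

Yes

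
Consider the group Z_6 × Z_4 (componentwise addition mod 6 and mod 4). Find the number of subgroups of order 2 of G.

3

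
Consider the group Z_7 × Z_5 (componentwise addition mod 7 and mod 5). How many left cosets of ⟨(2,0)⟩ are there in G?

5

|⟨(2,0)⟩| = 7 and |G| = 35.
By Lagrange, [G : H] = |G|/|H| = 35/7 = 5.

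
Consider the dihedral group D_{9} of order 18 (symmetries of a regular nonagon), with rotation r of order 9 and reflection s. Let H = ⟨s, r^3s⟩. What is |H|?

6

|⟨s⟩| = 2 and |⟨r^3s⟩| = 2, so |H| is a multiple of lcm(2, 2) = 2 and divides |G| = 18.
Closing under the operation: H = {e, r^3, r^6, s, r^3s, r^6s}, so |H| = 6.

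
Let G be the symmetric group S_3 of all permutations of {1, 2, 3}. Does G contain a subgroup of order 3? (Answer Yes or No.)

Yes

3 | 6. A subgroup of order 3 is {e, (1 2 3), (1 3 2)}.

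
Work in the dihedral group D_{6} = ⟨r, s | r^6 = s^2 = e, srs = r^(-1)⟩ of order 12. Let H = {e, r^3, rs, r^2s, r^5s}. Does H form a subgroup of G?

|H| = 5 does not divide |G| = 12, so by Lagrange H is not a subgroup.

No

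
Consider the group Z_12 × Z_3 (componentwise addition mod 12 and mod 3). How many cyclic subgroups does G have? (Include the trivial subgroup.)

15

Group the elements of G by the cyclic subgroup they generate; each cyclic subgroup of order d accounts for φ(d) elements.
Cyclic subgroups by order — order 1: 1; order 2: 1; order 3: 4; order 4: 1; order 6: 4; order 12: 4.
Total: 15.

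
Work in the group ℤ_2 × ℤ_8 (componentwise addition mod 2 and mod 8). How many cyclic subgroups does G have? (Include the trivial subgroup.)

8

Group the elements of G by the cyclic subgroup they generate; each cyclic subgroup of order d accounts for φ(d) elements.
Cyclic subgroups by order — order 1: 1; order 2: 3; order 4: 2; order 8: 2.
Total: 8.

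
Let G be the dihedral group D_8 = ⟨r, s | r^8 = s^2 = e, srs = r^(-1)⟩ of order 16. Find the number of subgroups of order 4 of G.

5

|G| = 16 and 4 | 16, so subgroups of order 4 are possible by Lagrange.
The subgroups of order 4 are: {e, r^2, r^4, r^6}; {e, r^4, r^2s, r^6s}; {e, r^4, r^3s, r^7s}; {e, r^4, s, r^4s}; … (5 in all).
So G has 5 subgroups of order 4.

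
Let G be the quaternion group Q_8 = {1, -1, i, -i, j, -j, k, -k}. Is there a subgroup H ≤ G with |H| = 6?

6 does not divide |G| = 8, so by Lagrange no subgroup of order 6 exists.

No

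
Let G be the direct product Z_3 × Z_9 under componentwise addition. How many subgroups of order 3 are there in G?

|G| = 27 and 3 | 27, so subgroups of order 3 are possible by Lagrange.
The subgroups of order 3 are: {(0,0), (0,3), (0,6)}; {(0,0), (1,0), (2,0)}; {(0,0), (1,3), (2,6)}; {(0,0), (1,6), (2,3)}.
So G has 4 subgroups of order 3.

4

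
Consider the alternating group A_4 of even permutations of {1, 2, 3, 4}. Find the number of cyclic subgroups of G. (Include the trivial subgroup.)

8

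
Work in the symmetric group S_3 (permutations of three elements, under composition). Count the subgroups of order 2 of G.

3

|G| = 6 and 2 | 6, so subgroups of order 2 are possible by Lagrange.
The subgroups of order 2 are: {e, (1 2)}; {e, (1 3)}; {e, (2 3)}.
So G has 3 subgroups of order 2.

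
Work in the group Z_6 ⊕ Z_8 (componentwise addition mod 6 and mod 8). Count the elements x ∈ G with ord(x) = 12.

8

An element (a,b) has order lcm(ord(a), ord(b)); count pairs with lcm equal to 12.
Enumerating gives 8 such elements.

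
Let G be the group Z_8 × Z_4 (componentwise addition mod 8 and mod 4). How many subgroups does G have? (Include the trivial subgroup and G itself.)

22

|G| = 32, so by Lagrange every subgroup order divides 32. Divisors: 1, 2, 4, 8, 16, 32.
Subgroups by order — order 1: 1; order 2: 3; order 4: 7; order 8: 7; order 16: 3; order 32: 1.
Total: 1 + 3 + 7 + 7 + 3 + 1 = 22.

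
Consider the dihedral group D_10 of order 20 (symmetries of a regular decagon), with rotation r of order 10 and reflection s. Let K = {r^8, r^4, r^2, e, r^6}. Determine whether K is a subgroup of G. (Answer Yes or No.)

Yes

|K| = 5 divides |G| = 20, consistent with Lagrange.
K contains the identity, every element's inverse is in K, and K is closed under ·: it is a subgroup.
In fact K = ⟨r^4⟩.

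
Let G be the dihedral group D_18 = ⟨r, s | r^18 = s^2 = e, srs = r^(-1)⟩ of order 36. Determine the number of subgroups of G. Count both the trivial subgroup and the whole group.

45

|G| = 36, so by Lagrange every subgroup order divides 36. Divisors: 1, 2, 3, 4, 6, 9, 12, 18, 36.
Subgroups by order — order 1: 1; order 2: 19; order 3: 1; order 4: 9; order 6: 7; order 9: 1; order 12: 3; order 18: 3; order 36: 1.
Total: 1 + 19 + 1 + 9 + 7 + 1 + 3 + 3 + 1 = 45.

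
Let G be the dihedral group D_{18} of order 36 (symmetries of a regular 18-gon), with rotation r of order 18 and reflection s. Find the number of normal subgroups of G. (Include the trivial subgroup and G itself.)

G has 45 subgroups. Checking conjugation-invariance by order — order 1: 1/1 normal; order 2: 1/19 normal; order 3: 1/1 normal; order 4: 0/9 normal; order 6: 1/7 normal; order 9: 1/1 normal; order 12: 0/3 normal; order 18: 3/3 normal; order 36: 1/1 normal.
Total normal subgroups: 9.

9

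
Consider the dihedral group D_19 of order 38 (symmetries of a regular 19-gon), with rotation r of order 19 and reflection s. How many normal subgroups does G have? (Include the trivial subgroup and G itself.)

3

G has 22 subgroups. Checking conjugation-invariance by order — order 1: 1/1 normal; order 2: 0/19 normal; order 19: 1/1 normal; order 38: 1/1 normal.
Total normal subgroups: 3.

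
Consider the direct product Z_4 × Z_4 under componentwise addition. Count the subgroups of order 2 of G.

3

|G| = 16 and 2 | 16, so subgroups of order 2 are possible by Lagrange.
The subgroups of order 2 are: {(0,0), (0,2)}; {(0,0), (2,0)}; {(0,0), (2,2)}.
So G has 3 subgroups of order 2.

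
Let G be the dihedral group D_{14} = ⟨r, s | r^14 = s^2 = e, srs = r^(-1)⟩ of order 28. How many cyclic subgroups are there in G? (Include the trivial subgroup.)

A cyclic subgroup of order d is generated by each of its φ(d) elements of order d, so the cyclic subgroups of order d number (#elements of order d)/φ(d).
Cyclic subgroups by order — order 1: 1; order 2: 15; order 7: 1; order 14: 1.
Total: 18.

18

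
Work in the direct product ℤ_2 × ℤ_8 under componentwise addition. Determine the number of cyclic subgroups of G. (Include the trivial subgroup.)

Group the elements of G by the cyclic subgroup they generate; each cyclic subgroup of order d accounts for φ(d) elements.
Cyclic subgroups by order — order 1: 1; order 2: 3; order 4: 2; order 8: 2.
Total: 8.

8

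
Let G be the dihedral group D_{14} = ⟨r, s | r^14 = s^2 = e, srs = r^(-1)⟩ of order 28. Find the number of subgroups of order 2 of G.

15

|G| = 28 and 2 | 28, so subgroups of order 2 are possible by Lagrange.
The subgroups of order 2 are: {e, r^10s}; {e, r^11s}; {e, r^12s}; {e, r^13s}; … (15 in all).
So G has 15 subgroups of order 2.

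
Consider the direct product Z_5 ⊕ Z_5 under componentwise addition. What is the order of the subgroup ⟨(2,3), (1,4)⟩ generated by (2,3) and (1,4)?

|⟨(2,3)⟩| = 5 and |⟨(1,4)⟩| = 5, so |H| is a multiple of lcm(5, 5) = 5 and divides |G| = 25.
Closing under the operation: H = {(0,0), (1,4), (2,3), (3,2), (4,1)}, so |H| = 5.

5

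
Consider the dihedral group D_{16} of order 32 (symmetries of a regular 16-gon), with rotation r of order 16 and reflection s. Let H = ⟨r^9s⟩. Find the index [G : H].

16

|⟨r^9s⟩| = 2 and |G| = 32.
By Lagrange, [G : H] = |G|/|H| = 32/2 = 16.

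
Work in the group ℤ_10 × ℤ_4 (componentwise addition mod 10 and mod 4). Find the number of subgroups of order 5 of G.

1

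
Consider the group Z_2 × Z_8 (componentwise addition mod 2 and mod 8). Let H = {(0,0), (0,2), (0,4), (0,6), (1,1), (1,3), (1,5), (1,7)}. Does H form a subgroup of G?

Yes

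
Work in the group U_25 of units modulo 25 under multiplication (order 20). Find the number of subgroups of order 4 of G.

|G| = 20 and 4 | 20, so subgroups of order 4 are possible by Lagrange.
The subgroups of order 4 are: {1, 7, 18, 24}.
So G has 1 subgroup of order 4.

1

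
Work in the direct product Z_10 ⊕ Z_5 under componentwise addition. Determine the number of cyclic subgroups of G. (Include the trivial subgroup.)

Group the elements of G by the cyclic subgroup they generate; each cyclic subgroup of order d accounts for φ(d) elements.
Cyclic subgroups by order — order 1: 1; order 2: 1; order 5: 6; order 10: 6.
Total: 14.

14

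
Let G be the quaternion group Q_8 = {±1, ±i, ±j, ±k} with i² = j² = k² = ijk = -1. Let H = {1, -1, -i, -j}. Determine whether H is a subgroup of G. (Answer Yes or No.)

No

-i ∈ H but its inverse i ∉ H, so H is not a subgroup.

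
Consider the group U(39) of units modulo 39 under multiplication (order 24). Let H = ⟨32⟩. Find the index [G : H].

2

|⟨32⟩| = 12 and |G| = 24.
By Lagrange, [G : H] = |G|/|H| = 24/12 = 2.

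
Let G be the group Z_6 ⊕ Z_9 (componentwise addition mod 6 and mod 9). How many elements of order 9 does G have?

18

An element (a,b) has order lcm(ord(a), ord(b)); count pairs with lcm equal to 9.
Enumerating gives 18 such elements.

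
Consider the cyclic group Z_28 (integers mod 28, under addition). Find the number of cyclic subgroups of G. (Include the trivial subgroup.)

6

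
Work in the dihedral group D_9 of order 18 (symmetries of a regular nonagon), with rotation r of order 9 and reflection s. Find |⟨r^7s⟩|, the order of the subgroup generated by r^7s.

2

Computing powers of r^7s: the smallest k with (r^7s)^k = e is k = 2.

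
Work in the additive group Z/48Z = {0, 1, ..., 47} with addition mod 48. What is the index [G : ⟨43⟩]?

|⟨43⟩| = 48 and |G| = 48.
By Lagrange, [G : H] = |G|/|H| = 48/48 = 1.

1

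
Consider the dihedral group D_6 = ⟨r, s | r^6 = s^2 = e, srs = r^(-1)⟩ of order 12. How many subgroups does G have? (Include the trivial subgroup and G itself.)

16

|G| = 12, so by Lagrange every subgroup order divides 12. Divisors: 1, 2, 3, 4, 6, 12.
Subgroups by order — order 1: 1; order 2: 7; order 3: 1; order 4: 3; order 6: 3; order 12: 1.
Total: 1 + 7 + 1 + 3 + 3 + 1 = 16.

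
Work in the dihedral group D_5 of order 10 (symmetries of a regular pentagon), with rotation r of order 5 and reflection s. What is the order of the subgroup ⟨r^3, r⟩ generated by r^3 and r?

5

|⟨r^3⟩| = 5 and |⟨r⟩| = 5, so |H| is a multiple of lcm(5, 5) = 5 and divides |G| = 10.
Closing under the operation: H = {e, r, r^2, r^3, r^4}, so |H| = 5.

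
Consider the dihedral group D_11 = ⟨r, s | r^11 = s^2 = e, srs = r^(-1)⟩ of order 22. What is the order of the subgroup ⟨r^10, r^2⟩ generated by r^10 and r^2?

11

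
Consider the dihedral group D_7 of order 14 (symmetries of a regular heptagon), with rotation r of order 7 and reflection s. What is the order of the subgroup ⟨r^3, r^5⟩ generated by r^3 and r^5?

7

|⟨r^3⟩| = 7 and |⟨r^5⟩| = 7, so |H| is a multiple of lcm(7, 7) = 7 and divides |G| = 14.
Closing under the operation: H = {e, r, r^2, r^3, r^4, r^5, r^6}, so |H| = 7.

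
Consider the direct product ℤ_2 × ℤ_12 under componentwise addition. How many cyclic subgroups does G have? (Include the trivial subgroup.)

12

A cyclic subgroup of order d is generated by each of its φ(d) elements of order d, so the cyclic subgroups of order d number (#elements of order d)/φ(d).
Cyclic subgroups by order — order 1: 1; order 2: 3; order 3: 1; order 4: 2; order 6: 3; order 12: 2.
Total: 12.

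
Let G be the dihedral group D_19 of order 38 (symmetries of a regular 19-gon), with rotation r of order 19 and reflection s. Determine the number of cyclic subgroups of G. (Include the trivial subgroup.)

21

Group the elements of G by the cyclic subgroup they generate; each cyclic subgroup of order d accounts for φ(d) elements.
Cyclic subgroups by order — order 1: 1; order 2: 19; order 19: 1.
Total: 21.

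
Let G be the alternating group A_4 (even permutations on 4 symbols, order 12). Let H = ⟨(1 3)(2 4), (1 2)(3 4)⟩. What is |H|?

|⟨(1 3)(2 4)⟩| = 2 and |⟨(1 2)(3 4)⟩| = 2, so |H| is a multiple of lcm(2, 2) = 2 and divides |G| = 12.
Closing under the operation: H = {e, (1 2)(3 4), (1 3)(2 4), (1 4)(2 3)}, so |H| = 4.

4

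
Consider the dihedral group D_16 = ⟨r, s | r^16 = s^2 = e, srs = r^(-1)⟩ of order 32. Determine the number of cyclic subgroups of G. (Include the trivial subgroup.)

Group the elements of G by the cyclic subgroup they generate; each cyclic subgroup of order d accounts for φ(d) elements.
Cyclic subgroups by order — order 1: 1; order 2: 17; order 4: 1; order 8: 1; order 16: 1.
Total: 21.

21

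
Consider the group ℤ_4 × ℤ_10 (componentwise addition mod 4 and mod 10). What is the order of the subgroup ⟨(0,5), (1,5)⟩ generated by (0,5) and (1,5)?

|⟨(0,5)⟩| = 2 and |⟨(1,5)⟩| = 4, so |H| is a multiple of lcm(2, 4) = 4 and divides |G| = 40.
Closing under the operation: H = {(0,0), (0,5), (1,0), (1,5), (2,0), (2,5), (3,0), (3,5)}, so |H| = 8.

8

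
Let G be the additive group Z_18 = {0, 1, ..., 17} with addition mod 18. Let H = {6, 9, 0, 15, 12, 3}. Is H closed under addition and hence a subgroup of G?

Yes

|H| = 6 divides |G| = 18, consistent with Lagrange.
H contains the identity, every element's inverse is in H, and H is closed under +: it is a subgroup.
In fact H = ⟨3⟩.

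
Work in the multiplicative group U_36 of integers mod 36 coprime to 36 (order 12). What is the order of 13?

Compute successive powers of 13 mod 36: 13, 25, 1; 13^3 ≡ 1 (mod 36).
So |⟨13⟩| = 3.

3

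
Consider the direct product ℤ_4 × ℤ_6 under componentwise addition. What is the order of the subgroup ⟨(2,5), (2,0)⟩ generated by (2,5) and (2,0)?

|⟨(2,5)⟩| = 6 and |⟨(2,0)⟩| = 2, so |H| is a multiple of lcm(6, 2) = 6 and divides |G| = 24.
Closing under the operation: H = {(0,0), (0,1), (0,2), (0,3), (0,4), (0,5), (2,0), (2,1), (2,2), (2,3), (2,4), (2,5)}, so |H| = 12.

12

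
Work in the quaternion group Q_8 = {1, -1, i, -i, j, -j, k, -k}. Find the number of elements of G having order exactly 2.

1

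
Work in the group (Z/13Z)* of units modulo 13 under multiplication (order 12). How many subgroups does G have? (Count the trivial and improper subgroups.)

6

|G| = 12, so by Lagrange every subgroup order divides 12. Divisors: 1, 2, 3, 4, 6, 12.
Subgroups by order — order 1: 1; order 2: 1; order 3: 1; order 4: 1; order 6: 1; order 12: 1.
Total: 1 + 1 + 1 + 1 + 1 + 1 = 6.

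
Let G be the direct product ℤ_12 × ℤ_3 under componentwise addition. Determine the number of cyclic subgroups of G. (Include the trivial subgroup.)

15

A cyclic subgroup of order d is generated by each of its φ(d) elements of order d, so the cyclic subgroups of order d number (#elements of order d)/φ(d).
Cyclic subgroups by order — order 1: 1; order 2: 1; order 3: 4; order 4: 1; order 6: 4; order 12: 4.
Total: 15.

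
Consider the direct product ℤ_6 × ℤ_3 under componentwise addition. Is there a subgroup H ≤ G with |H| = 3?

Yes

3 | 18. A subgroup of order 3 is {(0,0), (0,1), (0,2)}.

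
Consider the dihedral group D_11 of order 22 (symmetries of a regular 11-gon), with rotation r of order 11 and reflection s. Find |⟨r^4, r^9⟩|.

|⟨r^4⟩| = 11 and |⟨r^9⟩| = 11, so |H| is a multiple of lcm(11, 11) = 11 and divides |G| = 22.
Closing under the operation: H = {e, r, r^2, r^3, r^4, r^5, r^6, r^7, r^8, r^9, r^10}, so |H| = 11.

11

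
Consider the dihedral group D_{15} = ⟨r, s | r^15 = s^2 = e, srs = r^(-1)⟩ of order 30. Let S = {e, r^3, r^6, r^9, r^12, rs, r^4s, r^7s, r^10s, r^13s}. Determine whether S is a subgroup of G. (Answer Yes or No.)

Yes

|S| = 10 divides |G| = 30, consistent with Lagrange.
S contains the identity, every element's inverse is in S, and S is closed under ·: it is a subgroup.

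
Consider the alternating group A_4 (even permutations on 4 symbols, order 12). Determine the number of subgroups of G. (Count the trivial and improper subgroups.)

10

|G| = 12, so by Lagrange every subgroup order divides 12. Divisors: 1, 2, 3, 4, 6, 12.
Subgroups by order — order 1: 1; order 2: 3; order 3: 4; order 4: 1; order 6: 0; order 12: 1.
Total: 1 + 3 + 4 + 1 + 0 + 1 = 10.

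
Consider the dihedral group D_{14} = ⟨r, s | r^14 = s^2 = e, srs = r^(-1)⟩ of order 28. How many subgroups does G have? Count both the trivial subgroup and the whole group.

|G| = 28, so by Lagrange every subgroup order divides 28. Divisors: 1, 2, 4, 7, 14, 28.
Subgroups by order — order 1: 1; order 2: 15; order 4: 7; order 7: 1; order 14: 3; order 28: 1.
Total: 1 + 15 + 7 + 1 + 3 + 1 = 28.

28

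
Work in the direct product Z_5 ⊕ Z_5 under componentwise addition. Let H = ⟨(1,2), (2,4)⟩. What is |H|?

5

|⟨(1,2)⟩| = 5 and |⟨(2,4)⟩| = 5, so |H| is a multiple of lcm(5, 5) = 5 and divides |G| = 25.
Closing under the operation: H = {(0,0), (1,2), (2,4), (3,1), (4,3)}, so |H| = 5.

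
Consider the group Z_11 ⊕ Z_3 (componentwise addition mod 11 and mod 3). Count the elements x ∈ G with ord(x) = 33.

20

An element (a,b) has order lcm(ord(a), ord(b)); count pairs with lcm equal to 33.
Enumerating gives 20 such elements.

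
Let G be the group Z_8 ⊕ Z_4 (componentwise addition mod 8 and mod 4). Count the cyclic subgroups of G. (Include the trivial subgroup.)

Group the elements of G by the cyclic subgroup they generate; each cyclic subgroup of order d accounts for φ(d) elements.
Cyclic subgroups by order — order 1: 1; order 2: 3; order 4: 6; order 8: 4.
Total: 14.

14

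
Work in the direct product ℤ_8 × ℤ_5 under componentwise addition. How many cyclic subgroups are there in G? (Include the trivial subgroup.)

Each element a generates a cyclic subgroup ⟨a⟩; distinct elements may generate the same one (a cyclic group of order d has φ(d) generators).
Cyclic subgroups by order — order 1: 1; order 2: 1; order 4: 1; order 5: 1; order 8: 1; order 10: 1; order 20: 1; order 40: 1.
Total: 8.

8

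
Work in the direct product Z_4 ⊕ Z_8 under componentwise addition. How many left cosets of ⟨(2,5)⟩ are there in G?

4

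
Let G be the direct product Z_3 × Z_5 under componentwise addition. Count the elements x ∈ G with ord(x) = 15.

8

An element (a,b) has order lcm(ord(a), ord(b)); count pairs with lcm equal to 15.
Enumerating gives 8 such elements.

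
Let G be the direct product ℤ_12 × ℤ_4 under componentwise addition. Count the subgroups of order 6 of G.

3

|G| = 48 and 6 | 48, so subgroups of order 6 are possible by Lagrange.
The subgroups of order 6 are: {(0,0), (0,2), (4,0), (4,2), (8,0), (8,2)}; {(0,0), (2,0), (4,0), (6,0), (8,0), (10,0)}; {(0,0), (2,2), (4,0), (6,2), (8,0), (10,2)}.
So G has 3 subgroups of order 6.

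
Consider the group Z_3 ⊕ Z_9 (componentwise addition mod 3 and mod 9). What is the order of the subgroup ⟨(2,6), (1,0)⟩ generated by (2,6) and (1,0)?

9

|⟨(2,6)⟩| = 3 and |⟨(1,0)⟩| = 3, so |H| is a multiple of lcm(3, 3) = 3 and divides |G| = 27.
Closing under the operation: H = {(0,0), (0,3), (0,6), (1,0), (1,3), (1,6), (2,0), (2,3), (2,6)}, so |H| = 9.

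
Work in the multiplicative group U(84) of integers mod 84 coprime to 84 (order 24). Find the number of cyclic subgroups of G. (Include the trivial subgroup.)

16

Group the elements of G by the cyclic subgroup they generate; each cyclic subgroup of order d accounts for φ(d) elements.
Cyclic subgroups by order — order 1: 1; order 2: 7; order 3: 1; order 6: 7.
Total: 16.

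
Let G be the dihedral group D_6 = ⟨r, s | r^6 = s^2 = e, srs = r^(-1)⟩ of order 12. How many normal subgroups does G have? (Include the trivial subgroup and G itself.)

7

G has 16 subgroups. Checking conjugation-invariance by order — order 1: 1/1 normal; order 2: 1/7 normal; order 3: 1/1 normal; order 4: 0/3 normal; order 6: 3/3 normal; order 12: 1/1 normal.
Total normal subgroups: 7.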